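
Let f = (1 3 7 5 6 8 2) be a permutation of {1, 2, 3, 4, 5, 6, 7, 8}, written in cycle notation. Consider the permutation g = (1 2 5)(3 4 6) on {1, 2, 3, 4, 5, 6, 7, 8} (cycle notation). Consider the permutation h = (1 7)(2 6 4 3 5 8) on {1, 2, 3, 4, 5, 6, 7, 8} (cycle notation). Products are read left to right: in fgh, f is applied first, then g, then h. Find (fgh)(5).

5

Apply the permutations in order: f(5) = 6, then g(6) = 3, then h(3) = 5. So (fgh)(5) = 5.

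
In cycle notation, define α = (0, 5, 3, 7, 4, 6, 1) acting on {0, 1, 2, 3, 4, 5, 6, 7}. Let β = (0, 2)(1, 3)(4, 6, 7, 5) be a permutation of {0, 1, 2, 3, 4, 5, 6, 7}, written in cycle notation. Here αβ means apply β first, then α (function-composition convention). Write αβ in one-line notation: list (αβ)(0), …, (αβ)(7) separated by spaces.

(αβ)(x) = α(β(x)). Computing each image: α(β(0)) = α(2) = 2, α(β(1)) = α(3) = 7, α(β(2)) = α(0) = 5, α(β(3)) = α(1) = 0, α(β(4)) = α(6) = 1, α(β(5)) = α(4) = 6, α(β(6)) = α(7) = 4, α(β(7)) = α(5) = 3.
Hence αβ = [2 7 5 0 1 6 4 3].

2 7 5 0 1 6 4 3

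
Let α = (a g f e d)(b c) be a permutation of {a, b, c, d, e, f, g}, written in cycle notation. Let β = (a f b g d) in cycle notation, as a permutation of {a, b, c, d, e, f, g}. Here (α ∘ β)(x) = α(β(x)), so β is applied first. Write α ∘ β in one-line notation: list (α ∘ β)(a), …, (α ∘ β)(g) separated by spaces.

e f b g d c a

(α ∘ β)(x) = α(β(x)). Computing each image: α(β(a)) = α(f) = e, α(β(b)) = α(g) = f, α(β(c)) = α(c) = b, α(β(d)) = α(a) = g, α(β(e)) = α(e) = d, α(β(f)) = α(b) = c, α(β(g)) = α(d) = a.
Hence α ∘ β = [e f b g d c a].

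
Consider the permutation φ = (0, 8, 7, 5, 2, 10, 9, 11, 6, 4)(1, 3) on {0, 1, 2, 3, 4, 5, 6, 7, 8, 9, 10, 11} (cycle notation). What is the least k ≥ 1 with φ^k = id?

10

The cycle type of φ is (10, 2).
Since disjoint cycles commute, ord(φ) = lcm(10, 2) = 10.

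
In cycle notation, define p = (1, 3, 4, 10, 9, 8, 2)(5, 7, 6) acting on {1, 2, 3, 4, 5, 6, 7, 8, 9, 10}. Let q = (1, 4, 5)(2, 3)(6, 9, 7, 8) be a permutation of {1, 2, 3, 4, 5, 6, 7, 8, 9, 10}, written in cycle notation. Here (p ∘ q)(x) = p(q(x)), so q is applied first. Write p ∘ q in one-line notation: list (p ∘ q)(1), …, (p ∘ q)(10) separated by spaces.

(p ∘ q)(x) = p(q(x)). Computing each image: p(q(1)) = p(4) = 10, p(q(2)) = p(3) = 4, p(q(3)) = p(2) = 1, p(q(4)) = p(5) = 7, p(q(5)) = p(1) = 3, p(q(6)) = p(9) = 8, p(q(7)) = p(8) = 2, p(q(8)) = p(6) = 5, p(q(9)) = p(7) = 6, p(q(10)) = p(10) = 9.
Hence p ∘ q = [10 4 1 7 3 8 2 5 6 9].

10 4 1 7 3 8 2 5 6 9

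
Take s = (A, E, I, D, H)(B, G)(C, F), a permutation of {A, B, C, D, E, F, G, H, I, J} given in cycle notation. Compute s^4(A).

A lies in the 5-cycle (A, E, I, D, H).
Advancing 4 steps from A: A → E → I → D → H.

H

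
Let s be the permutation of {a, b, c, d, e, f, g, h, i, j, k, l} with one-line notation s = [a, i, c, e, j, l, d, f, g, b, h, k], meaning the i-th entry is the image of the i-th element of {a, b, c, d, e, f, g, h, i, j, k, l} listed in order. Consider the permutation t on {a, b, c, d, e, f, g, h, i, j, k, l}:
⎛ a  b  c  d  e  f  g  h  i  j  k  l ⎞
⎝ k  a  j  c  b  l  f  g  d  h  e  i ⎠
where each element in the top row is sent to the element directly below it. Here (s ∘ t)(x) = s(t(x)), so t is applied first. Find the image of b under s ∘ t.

First apply t: t(b) = a, then s(a) = a. Thus (s ∘ t)(b) = a.

a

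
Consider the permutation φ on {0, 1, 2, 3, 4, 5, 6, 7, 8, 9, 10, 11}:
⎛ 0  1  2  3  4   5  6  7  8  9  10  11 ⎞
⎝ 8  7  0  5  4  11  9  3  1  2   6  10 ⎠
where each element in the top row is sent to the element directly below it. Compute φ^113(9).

Tracing 9 → 2 → … returns to 9 after 11 steps, so 9 lies in an 11-cycle (0 8 1 7 3 5 11 10 6 9 2).
On an 11-cycle, φ^11 is the identity, so φ^113 = φ^3 there (113 ≡ 3 mod 11).
Stepping 3 places around the cycle: 9 → 2 → 0 → 8.

8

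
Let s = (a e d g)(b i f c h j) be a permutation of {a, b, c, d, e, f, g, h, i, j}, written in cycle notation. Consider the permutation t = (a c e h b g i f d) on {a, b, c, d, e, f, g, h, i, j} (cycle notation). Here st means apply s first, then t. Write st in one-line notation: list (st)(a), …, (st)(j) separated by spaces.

h f b i a e c j d g

For each element, apply s then t: a → e → h; b → i → f; c → h → b; d → g → i; e → d → a; f → c → e; g → a → c; h → j → j; i → f → d; j → b → g.
So st in one-line form is h f b i a e c j d g.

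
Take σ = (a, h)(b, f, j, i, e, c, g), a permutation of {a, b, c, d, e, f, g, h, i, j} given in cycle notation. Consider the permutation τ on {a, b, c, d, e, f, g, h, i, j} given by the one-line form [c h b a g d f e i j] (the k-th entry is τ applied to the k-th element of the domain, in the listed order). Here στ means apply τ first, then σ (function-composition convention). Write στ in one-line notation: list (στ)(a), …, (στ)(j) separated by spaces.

(στ)(x) = σ(τ(x)). Computing each image: σ(τ(a)) = σ(c) = g, σ(τ(b)) = σ(h) = a, σ(τ(c)) = σ(b) = f, σ(τ(d)) = σ(a) = h, σ(τ(e)) = σ(g) = b, σ(τ(f)) = σ(d) = d, σ(τ(g)) = σ(f) = j, σ(τ(h)) = σ(e) = c, σ(τ(i)) = σ(i) = e, σ(τ(j)) = σ(j) = i.
Hence στ = [g a f h b d j c e i].

g a f h b d j c e i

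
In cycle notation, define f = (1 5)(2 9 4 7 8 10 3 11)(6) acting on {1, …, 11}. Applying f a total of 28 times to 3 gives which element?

4

3 lies in the 8-cycle (2 9 4 7 8 10 3 11).
Since the cycle has length 8, f^28 acts on it the same as f^4 (28 mod 8 = 4).
Advancing 4 steps from 3: 3 → 11 → 2 → 9 → 4.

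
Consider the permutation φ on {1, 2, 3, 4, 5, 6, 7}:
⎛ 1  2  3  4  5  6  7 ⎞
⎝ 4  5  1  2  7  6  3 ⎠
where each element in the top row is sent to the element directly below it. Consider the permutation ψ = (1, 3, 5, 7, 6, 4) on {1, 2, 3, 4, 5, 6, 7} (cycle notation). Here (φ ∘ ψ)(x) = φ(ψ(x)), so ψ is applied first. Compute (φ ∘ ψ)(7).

ψ(7) = 6, then φ(6) = 6; composing gives (φ ∘ ψ)(7) = 6.

6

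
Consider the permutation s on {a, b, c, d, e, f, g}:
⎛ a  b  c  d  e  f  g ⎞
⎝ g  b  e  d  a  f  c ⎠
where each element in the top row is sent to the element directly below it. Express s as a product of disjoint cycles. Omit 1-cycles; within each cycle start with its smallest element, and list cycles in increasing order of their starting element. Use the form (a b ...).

(a g c e)

From a: a → g → c → e → a, closing the cycle (a g c e).
Repeating from the next unused element and collecting all non-trivial cycles gives (a g c e).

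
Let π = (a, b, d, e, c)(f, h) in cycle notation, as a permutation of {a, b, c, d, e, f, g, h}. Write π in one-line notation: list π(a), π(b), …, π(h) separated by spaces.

b d a e c h g f

Each element maps to the next entry in its cycle (wrapping to the front): a↦b, b↦d, c↦a, d↦e, e↦c, f↦h, g↦g, h↦f.
So the one-line form is b d a e c h g f.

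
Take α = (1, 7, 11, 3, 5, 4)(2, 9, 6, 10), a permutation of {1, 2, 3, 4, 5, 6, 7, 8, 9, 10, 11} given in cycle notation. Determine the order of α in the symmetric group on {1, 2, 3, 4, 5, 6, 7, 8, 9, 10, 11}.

12

The cycle type of α is (6, 4, 1).
The order of α is the least common multiple of its cycle lengths: lcm(6, 4) = 12.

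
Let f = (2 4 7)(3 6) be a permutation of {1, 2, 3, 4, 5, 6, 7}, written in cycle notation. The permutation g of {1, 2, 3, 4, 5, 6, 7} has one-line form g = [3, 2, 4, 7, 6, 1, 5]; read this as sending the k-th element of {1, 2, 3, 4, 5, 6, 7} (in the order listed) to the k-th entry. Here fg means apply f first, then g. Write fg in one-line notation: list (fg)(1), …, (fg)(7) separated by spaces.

Chase each element through f then g: 1 → 1 → 3; 2 → 4 → 7; 3 → 6 → 1; 4 → 7 → 5; 5 → 5 → 6; 6 → 3 → 4; 7 → 2 → 2.
So fg in one-line form is 3 7 1 5 6 4 2.

3 7 1 5 6 4 2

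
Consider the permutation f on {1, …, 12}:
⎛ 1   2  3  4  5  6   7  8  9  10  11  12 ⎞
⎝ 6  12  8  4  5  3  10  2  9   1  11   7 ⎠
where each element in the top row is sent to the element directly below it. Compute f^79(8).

Tracing 8 → 2 → … returns to 8 after 8 steps, so 8 lies in an 8-cycle (1 6 3 8 2 12 7 10).
On an 8-cycle, f^8 is the identity, so f^79 = f^7 there (79 ≡ 7 mod 8).
Advancing 7 steps from 8: 8 → 2 → 12 → 7 → 10 → 1 → 6 → 3.

3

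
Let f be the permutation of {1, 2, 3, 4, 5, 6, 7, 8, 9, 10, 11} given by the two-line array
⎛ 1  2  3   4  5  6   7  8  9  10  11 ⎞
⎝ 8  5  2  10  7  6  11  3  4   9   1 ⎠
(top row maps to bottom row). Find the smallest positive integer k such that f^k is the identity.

Decomposing into disjoint cycles gives cycle lengths 7, 3, 1.
The order of f is the least common multiple of its cycle lengths: lcm(7, 3) = 21.

21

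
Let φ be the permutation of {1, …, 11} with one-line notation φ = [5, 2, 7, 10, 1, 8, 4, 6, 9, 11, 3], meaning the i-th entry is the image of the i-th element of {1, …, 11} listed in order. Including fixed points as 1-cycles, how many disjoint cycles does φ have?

5

The cycle decomposition is (1, 5)(2)(3, 7, 4, 10, 11)(6, 8)(9), which has 5 cycles (counting 1-cycles).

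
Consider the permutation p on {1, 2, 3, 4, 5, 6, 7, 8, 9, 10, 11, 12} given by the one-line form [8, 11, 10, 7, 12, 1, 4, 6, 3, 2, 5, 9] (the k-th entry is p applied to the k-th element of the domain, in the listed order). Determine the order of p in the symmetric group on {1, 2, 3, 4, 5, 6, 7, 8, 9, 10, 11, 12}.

Writing p as disjoint cycles, the cycle lengths are 7, 3, 2.
The order of p is the least common multiple of its cycle lengths: lcm(7, 3, 2) = 42.

42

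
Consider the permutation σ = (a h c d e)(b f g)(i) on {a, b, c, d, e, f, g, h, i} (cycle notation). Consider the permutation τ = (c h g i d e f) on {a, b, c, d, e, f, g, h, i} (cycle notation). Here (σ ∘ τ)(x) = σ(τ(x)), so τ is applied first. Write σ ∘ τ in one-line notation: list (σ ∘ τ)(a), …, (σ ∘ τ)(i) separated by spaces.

h f c a g d i b e

For each element, apply τ then σ: a → a → h; b → b → f; c → h → c; d → e → a; e → f → g; f → c → d; g → i → i; h → g → b; i → d → e.
Collecting the images, σ ∘ τ = [h f c a g d i b e].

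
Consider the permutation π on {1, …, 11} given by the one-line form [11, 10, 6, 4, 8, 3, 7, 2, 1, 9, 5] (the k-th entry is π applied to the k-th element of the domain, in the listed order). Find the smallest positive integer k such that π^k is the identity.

14

Decomposing into disjoint cycles gives cycle lengths 7, 2, 1, 1.
The order of π is the least common multiple of its cycle lengths: lcm(7, 2) = 14.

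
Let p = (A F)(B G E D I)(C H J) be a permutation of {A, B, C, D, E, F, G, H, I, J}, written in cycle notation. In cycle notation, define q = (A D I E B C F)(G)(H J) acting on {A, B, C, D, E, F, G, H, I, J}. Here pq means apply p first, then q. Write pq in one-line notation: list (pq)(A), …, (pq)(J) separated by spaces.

(pq)(x) = q(p(x)). Computing each image: q(p(A)) = q(F) = A, q(p(B)) = q(G) = G, q(p(C)) = q(H) = J, q(p(D)) = q(I) = E, q(p(E)) = q(D) = I, q(p(F)) = q(A) = D, q(p(G)) = q(E) = B, q(p(H)) = q(J) = H, q(p(I)) = q(B) = C, q(p(J)) = q(C) = F.
Hence pq = [A G J E I D B H C F].

A G J E I D B H C F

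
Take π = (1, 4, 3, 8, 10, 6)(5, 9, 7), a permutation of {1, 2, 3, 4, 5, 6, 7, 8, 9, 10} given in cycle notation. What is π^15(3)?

6

3 lies in the 6-cycle (1, 4, 3, 8, 10, 6).
On a 6-cycle, π^6 is the identity, so π^15 = π^3 there (15 ≡ 3 mod 6).
Stepping 3 places around the cycle: 3 → 8 → 10 → 6.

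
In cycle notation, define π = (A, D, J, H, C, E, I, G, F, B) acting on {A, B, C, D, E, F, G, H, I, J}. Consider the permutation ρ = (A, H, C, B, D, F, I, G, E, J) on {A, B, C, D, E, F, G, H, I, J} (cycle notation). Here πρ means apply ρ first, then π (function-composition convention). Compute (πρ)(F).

First apply ρ: ρ(F) = I, then π(I) = G. Thus (πρ)(F) = G.

G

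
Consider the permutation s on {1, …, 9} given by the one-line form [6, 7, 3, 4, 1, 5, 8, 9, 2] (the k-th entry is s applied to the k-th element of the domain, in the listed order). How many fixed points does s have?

The fixed points (elements with s(x) = x) are {3, 4}, so there are 2.

2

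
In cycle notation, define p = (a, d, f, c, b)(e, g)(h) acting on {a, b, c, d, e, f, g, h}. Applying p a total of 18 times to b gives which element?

f

b lies in the 5-cycle (a, d, f, c, b).
Since the cycle has length 5, p^18 acts on it the same as p^3 (18 mod 5 = 3).
Advancing 3 steps from b: b → a → d → f.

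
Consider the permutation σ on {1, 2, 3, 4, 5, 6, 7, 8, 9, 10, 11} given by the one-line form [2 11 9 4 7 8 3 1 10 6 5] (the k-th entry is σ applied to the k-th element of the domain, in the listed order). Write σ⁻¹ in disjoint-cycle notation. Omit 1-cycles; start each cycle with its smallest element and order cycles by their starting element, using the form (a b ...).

(1 8 6 10 9 3 7 5 11 2)

First write σ in disjoint cycles: (1 2 11 5 7 3 9 10 6 8).
Reversing each cycle (and rotating so the smallest element leads) gives σ⁻¹ = (1 8 6 10 9 3 7 5 11 2).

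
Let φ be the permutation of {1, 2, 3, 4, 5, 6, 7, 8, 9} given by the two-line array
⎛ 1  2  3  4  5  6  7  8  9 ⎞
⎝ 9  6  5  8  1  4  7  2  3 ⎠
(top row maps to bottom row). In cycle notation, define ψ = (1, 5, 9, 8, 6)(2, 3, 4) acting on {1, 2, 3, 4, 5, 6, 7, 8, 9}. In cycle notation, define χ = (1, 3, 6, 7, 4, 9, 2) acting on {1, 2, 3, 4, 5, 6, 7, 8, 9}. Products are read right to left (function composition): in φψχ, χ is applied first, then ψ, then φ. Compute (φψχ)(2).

1

Apply the permutations in order: χ(2) = 1, then ψ(1) = 5, then φ(5) = 1. So (φψχ)(2) = 1.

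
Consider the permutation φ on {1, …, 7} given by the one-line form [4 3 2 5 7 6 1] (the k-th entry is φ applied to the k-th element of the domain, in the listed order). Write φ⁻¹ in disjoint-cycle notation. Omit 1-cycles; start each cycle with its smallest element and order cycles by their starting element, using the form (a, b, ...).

(1, 7, 5, 4)(2, 3)

First write φ in disjoint cycles: (1, 4, 5, 7)(2, 3).
The inverse reverses every cycle; in canonical form, φ⁻¹ = (1, 7, 5, 4)(2, 3).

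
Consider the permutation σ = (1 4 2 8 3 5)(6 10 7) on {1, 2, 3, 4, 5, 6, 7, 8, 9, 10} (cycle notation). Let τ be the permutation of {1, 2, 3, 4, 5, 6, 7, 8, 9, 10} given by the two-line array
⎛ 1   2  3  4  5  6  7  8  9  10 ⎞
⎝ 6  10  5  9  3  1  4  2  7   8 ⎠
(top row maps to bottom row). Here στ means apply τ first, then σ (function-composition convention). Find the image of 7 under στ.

τ(7) = 4, then σ(4) = 2; composing gives (στ)(7) = 2.

2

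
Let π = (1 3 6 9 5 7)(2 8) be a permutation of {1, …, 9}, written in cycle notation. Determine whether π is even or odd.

even

The cycle lengths are 6, 2, 1.
A cycle of length ℓ contributes ℓ−1 transpositions, so π is a product of 5 + 1 = 6 transpositions — even.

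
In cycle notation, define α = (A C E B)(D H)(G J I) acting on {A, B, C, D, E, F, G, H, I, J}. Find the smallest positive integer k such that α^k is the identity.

The cycle type of α is (4, 3, 2, 1).
The order of α is the least common multiple of its cycle lengths: lcm(4, 3, 2) = 12.

12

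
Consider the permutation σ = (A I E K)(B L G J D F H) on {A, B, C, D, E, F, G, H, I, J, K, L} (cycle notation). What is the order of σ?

28

The disjoint cycles have lengths 7, 4, 1.
The order of σ is the least common multiple of its cycle lengths: lcm(7, 4) = 28.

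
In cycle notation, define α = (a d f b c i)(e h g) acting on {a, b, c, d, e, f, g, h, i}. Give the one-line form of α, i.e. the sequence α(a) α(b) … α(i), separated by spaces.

d c i f h b e g a

Each element maps to the next entry in its cycle (wrapping to the front): a↦d, b↦c, c↦i, d↦f, e↦h, f↦b, g↦e, h↦g, i↦a.
So the one-line form is d c i f h b e g a.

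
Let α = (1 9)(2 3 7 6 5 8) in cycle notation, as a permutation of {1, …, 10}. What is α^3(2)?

2 lies in the 6-cycle (2 3 7 6 5 8).
Advancing 3 steps from 2: 2 → 3 → 7 → 6.

6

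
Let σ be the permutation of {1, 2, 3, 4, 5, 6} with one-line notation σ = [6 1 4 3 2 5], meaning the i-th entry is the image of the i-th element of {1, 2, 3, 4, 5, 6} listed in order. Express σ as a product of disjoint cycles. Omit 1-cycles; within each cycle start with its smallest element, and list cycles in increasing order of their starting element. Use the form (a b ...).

Start at 1 and follow images: 1 → 6 → 5 → 2 → 1, giving the cycle (1 6 5 2).
Repeating from the next unused element and collecting all non-trivial cycles gives (1 6 5 2)(3 4).

(1 6 5 2)(3 4)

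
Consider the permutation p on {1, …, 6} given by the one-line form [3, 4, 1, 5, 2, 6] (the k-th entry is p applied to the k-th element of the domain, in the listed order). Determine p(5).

2

5 is element number 5 of the domain, and entry number 5 of the one-line form is 2, so p(5) = 2.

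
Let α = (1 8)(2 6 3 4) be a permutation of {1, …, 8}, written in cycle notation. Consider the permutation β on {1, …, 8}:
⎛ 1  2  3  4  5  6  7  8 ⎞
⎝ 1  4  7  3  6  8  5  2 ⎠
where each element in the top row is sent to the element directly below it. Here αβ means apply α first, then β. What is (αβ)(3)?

α(3) = 4, then β(4) = 3; composing gives (αβ)(3) = 3.

3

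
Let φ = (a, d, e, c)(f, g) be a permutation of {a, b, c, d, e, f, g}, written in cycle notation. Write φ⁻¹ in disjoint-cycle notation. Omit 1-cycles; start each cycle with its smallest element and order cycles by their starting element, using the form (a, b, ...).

(a, c, e, d)(f, g)

Inverting a permutation written in cycle notation just reverses the order within every cycle.
Reversing each cycle of φ and rotating so the smallest element leads gives (a, c, e, d)(f, g).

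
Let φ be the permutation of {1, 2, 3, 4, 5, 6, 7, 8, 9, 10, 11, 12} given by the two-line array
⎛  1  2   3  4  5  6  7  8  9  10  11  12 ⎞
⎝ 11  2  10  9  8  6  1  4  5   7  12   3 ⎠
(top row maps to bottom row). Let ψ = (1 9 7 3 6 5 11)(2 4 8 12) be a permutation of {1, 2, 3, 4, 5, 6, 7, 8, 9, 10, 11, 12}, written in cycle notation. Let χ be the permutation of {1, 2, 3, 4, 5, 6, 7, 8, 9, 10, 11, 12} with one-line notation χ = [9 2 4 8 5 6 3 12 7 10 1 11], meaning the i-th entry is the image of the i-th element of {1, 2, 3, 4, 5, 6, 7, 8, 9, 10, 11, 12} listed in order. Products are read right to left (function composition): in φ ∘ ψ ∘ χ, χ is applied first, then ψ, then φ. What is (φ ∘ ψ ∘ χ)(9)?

Chase 9: χ(9) = 7; ψ(7) = 3; φ(3) = 10. Hence (φ ∘ ψ ∘ χ)(9) = 10.

10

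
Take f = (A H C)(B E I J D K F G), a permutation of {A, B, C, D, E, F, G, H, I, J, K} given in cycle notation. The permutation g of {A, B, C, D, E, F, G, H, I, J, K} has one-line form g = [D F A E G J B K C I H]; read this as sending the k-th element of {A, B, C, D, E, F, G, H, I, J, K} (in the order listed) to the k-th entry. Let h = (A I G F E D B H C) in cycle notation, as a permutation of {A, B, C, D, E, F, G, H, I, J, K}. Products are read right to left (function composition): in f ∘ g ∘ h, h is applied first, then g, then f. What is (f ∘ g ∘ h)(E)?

I

Chase E: h(E) = D; g(D) = E; f(E) = I. Hence (f ∘ g ∘ h)(E) = I.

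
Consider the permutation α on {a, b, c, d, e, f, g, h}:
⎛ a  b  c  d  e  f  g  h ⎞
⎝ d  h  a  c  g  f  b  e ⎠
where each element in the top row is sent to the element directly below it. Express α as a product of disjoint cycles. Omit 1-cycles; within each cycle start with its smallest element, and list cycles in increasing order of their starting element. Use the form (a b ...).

Iterating α from a gives a → d → c → a; that is the 3-cycle (a d c).
Repeating from the next unused element and collecting all non-trivial cycles gives (a d c)(b h e g).

(a d c)(b h e g)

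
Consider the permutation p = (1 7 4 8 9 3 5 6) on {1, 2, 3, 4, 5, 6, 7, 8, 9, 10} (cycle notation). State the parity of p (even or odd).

odd

The cycle lengths are 8, 1, 1.
A cycle of length ℓ contributes ℓ−1 transpositions, so p is a product of 7 transpositions — odd.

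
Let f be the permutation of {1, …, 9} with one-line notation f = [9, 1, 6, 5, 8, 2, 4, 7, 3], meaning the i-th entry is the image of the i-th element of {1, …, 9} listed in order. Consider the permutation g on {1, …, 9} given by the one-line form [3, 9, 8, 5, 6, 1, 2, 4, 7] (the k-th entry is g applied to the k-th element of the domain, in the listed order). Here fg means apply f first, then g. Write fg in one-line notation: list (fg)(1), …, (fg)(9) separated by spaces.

7 3 1 6 4 9 5 2 8

For each element, apply f then g: 1 → 9 → 7; 2 → 1 → 3; 3 → 6 → 1; 4 → 5 → 6; 5 → 8 → 4; 6 → 2 → 9; 7 → 4 → 5; 8 → 7 → 2; 9 → 3 → 8.
Collecting the images, fg = [7 3 1 6 4 9 5 2 8].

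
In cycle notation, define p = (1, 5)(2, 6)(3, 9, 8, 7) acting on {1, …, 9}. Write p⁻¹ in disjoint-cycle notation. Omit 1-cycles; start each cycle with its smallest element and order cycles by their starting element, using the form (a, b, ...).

(1, 5)(2, 6)(3, 7, 8, 9)

If p sends a → b within a cycle, p⁻¹ sends b → a; equivalently, reverse each cycle.
After reversing and putting each cycle's least element first, p⁻¹ = (1, 5)(2, 6)(3, 7, 8, 9).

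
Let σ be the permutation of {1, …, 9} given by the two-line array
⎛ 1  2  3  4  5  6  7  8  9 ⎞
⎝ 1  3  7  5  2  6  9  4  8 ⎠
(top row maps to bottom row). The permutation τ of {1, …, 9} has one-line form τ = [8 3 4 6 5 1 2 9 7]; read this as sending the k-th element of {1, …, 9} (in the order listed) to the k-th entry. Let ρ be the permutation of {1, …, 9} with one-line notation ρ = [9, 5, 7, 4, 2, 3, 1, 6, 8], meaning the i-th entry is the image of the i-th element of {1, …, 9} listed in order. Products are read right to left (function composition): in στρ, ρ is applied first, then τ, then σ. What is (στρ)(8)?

1

Apply the permutations in order: ρ(8) = 6, then τ(6) = 1, then σ(1) = 1. So (στρ)(8) = 1.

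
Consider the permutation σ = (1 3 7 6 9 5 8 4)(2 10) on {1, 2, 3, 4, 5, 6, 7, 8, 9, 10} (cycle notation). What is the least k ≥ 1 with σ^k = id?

8

The disjoint cycles have lengths 8, 2.
The order is lcm(8, 2) = 8.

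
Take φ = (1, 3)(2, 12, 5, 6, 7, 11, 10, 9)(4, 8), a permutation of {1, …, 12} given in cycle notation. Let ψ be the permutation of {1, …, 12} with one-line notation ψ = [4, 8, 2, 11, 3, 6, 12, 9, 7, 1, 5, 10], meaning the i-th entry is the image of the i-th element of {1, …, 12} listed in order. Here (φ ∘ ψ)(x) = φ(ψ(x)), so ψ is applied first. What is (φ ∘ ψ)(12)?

9

(φ ∘ ψ)(12) = φ(ψ(12)). ψ(12) = 10, then φ(10) = 9. So (φ ∘ ψ)(12) = 9.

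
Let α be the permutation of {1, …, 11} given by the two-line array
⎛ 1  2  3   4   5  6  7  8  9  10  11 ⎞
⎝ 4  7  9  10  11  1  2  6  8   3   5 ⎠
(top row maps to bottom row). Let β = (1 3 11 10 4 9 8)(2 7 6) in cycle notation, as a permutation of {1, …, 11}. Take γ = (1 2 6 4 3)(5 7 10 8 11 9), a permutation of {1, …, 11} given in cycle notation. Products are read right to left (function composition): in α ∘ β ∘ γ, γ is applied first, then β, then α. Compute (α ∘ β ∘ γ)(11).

6

(α ∘ β ∘ γ)(11) = α(β(γ(11))). γ(11) = 9, then β(9) = 8, then α(8) = 6, so the result is 6.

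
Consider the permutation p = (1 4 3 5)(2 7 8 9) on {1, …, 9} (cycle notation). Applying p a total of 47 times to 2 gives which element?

2 lies in the 4-cycle (2 7 8 9).
Powers repeat with period 4 on this cycle, and 47 mod 4 = 3, so p^47(2) = p^3(2).
Stepping 3 places around the cycle: 2 → 7 → 8 → 9.

9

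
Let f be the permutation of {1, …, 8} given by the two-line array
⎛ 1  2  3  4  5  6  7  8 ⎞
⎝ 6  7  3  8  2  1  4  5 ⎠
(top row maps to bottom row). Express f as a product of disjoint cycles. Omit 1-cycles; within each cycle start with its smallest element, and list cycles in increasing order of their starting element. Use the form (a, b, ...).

From 1: 1 → 6 → 1, closing the cycle (1, 6).
Continuing from each remaining unvisited element yields (1, 6)(2, 7, 4, 8, 5).

(1, 6)(2, 7, 4, 8, 5)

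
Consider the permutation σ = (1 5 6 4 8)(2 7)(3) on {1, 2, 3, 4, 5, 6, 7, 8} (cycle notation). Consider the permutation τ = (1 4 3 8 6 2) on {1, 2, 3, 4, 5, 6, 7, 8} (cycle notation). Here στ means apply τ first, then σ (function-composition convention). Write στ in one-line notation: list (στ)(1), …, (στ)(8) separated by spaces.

For each element, apply τ then σ: 1 → 4 → 8; 2 → 1 → 5; 3 → 8 → 1; 4 → 3 → 3; 5 → 5 → 6; 6 → 2 → 7; 7 → 7 → 2; 8 → 6 → 4.
So στ in one-line form is 8 5 1 3 6 7 2 4.

8 5 1 3 6 7 2 4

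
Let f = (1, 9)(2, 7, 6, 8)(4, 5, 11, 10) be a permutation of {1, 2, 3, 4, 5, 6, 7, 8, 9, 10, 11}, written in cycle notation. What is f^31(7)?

7 lies in the 4-cycle (2, 7, 6, 8).
Powers repeat with period 4 on this cycle, and 31 mod 4 = 3, so f^31(7) = f^3(7).
Advancing 3 steps from 7: 7 → 6 → 8 → 2.

2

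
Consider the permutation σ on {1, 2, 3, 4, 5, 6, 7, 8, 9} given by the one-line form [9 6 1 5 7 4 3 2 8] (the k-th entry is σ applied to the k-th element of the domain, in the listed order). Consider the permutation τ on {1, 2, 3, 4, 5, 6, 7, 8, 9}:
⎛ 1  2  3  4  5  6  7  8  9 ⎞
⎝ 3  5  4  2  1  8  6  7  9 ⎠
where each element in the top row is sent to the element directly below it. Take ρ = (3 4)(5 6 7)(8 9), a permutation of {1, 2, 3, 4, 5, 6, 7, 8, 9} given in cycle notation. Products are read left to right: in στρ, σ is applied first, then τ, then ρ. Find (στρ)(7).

3

Chase 7: σ(7) = 3; τ(3) = 4; ρ(4) = 3. Hence (στρ)(7) = 3.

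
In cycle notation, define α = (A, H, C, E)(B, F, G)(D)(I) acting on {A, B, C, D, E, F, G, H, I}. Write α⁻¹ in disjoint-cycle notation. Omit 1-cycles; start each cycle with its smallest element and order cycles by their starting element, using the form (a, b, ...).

The inverse reverses each cycle.
After reversing and putting each cycle's least element first, α⁻¹ = (A, E, C, H)(B, G, F).

(A, E, C, H)(B, G, F)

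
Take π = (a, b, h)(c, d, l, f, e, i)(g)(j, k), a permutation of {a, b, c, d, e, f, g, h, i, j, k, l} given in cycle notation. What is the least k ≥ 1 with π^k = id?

6

The disjoint cycles have lengths 6, 3, 2, 1.
The order of π is the least common multiple of its cycle lengths: lcm(6, 3, 2) = 6.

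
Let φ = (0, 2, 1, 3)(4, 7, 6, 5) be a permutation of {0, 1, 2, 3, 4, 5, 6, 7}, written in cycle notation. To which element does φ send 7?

In the cycle (4, 7, 6, 5), 7 is followed by 6, so φ(7) = 6.

6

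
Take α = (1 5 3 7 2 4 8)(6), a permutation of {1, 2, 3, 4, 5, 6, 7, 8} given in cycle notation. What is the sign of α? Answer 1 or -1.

1

The cycle lengths are 7, 1.
A cycle of length ℓ contributes ℓ−1 transpositions, so α is a product of 6 transpositions — even.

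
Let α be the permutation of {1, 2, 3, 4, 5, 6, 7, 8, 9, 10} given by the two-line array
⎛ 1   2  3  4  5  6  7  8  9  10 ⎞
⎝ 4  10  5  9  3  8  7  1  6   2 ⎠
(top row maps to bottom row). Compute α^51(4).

Tracing 4 → 9 → … returns to 4 after 5 steps, so 4 lies in a 5-cycle (1 4 9 6 8).
Since the cycle has length 5, α^51 acts on it the same as α^1 (51 mod 5 = 1).
Stepping 1 place around the cycle: 4 → 9.

9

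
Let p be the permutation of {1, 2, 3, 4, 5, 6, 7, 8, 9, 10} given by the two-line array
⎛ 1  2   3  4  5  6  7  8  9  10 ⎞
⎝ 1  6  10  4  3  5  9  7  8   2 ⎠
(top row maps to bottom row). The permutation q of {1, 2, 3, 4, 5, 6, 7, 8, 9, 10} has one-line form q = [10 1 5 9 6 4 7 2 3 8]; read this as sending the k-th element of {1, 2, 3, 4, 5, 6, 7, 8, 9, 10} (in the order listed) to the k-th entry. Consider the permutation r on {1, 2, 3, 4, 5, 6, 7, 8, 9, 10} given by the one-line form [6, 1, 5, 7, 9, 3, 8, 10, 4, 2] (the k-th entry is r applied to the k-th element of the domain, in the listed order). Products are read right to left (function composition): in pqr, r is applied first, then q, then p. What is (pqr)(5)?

10

Apply the permutations in order: r(5) = 9, then q(9) = 3, then p(3) = 10. So (pqr)(5) = 10.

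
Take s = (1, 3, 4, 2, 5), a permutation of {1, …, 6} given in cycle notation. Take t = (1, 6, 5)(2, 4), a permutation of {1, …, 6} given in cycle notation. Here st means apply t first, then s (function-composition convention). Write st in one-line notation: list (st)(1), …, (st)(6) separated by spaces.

6 2 4 5 3 1

Chase each element through t then s: 1 → 6 → 6; 2 → 4 → 2; 3 → 3 → 4; 4 → 2 → 5; 5 → 1 → 3; 6 → 5 → 1.
Collecting the images, st = [6 2 4 5 3 1].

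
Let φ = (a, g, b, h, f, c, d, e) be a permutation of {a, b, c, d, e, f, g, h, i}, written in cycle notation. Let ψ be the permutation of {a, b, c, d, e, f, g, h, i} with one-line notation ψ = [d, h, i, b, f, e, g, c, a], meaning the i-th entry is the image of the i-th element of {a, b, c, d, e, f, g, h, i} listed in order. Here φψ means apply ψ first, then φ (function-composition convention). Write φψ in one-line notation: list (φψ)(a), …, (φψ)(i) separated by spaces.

e f i h c a b d g

For each element, apply ψ then φ: a → d → e; b → h → f; c → i → i; d → b → h; e → f → c; f → e → a; g → g → b; h → c → d; i → a → g.
So φψ in one-line form is e f i h c a b d g.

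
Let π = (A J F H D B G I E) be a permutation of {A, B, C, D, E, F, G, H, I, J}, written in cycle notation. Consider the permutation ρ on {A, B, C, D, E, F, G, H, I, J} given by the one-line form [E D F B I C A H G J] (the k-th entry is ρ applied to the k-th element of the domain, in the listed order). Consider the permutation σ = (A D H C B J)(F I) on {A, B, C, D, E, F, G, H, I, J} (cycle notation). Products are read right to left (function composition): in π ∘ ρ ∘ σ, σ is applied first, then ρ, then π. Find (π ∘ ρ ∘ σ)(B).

F

(π ∘ ρ ∘ σ)(B) = π(ρ(σ(B))). σ(B) = J, then ρ(J) = J, then π(J) = F, so the result is F.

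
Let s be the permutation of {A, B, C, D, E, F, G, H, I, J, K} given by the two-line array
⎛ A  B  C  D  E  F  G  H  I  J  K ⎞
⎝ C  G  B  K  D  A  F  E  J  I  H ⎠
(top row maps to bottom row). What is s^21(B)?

Tracing B → G → … returns to B after 5 steps, so B lies in a 5-cycle (A, C, B, G, F).
Powers repeat with period 5 on this cycle, and 21 mod 5 = 1, so s^21(B) = s^1(B).
Stepping 1 place around the cycle: B → G.

G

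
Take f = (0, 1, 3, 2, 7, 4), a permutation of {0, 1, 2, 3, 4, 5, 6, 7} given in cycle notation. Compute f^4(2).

1

2 lies in the 6-cycle (0, 1, 3, 2, 7, 4).
Advancing 4 steps from 2: 2 → 7 → 4 → 0 → 1.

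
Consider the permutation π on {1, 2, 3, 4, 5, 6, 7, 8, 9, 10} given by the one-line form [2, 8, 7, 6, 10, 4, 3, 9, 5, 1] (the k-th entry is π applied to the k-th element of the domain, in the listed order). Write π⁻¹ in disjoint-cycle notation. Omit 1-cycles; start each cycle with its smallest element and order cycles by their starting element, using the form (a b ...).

The cycle decomposition of π is (1 2 8 9 5 10)(3 7)(4 6).
The inverse reverses every cycle; in canonical form, π⁻¹ = (1 10 5 9 8 2)(3 7)(4 6).

(1 10 5 9 8 2)(3 7)(4 6)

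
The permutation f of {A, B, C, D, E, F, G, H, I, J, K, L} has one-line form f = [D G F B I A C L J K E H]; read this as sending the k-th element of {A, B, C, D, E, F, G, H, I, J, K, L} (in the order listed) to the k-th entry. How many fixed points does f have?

0

No element satisfies f(x) = x, so there are 0 fixed points.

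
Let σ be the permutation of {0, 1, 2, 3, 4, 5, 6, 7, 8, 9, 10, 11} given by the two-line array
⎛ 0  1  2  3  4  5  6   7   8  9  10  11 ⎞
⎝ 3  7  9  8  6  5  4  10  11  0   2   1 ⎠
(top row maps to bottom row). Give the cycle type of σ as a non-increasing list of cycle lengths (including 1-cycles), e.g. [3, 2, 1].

The disjoint cycles are (0 3 8 11 1 7 10 2 9)(4 6)(5), with lengths 9, 2, 1 in non-increasing order.

[9, 2, 1]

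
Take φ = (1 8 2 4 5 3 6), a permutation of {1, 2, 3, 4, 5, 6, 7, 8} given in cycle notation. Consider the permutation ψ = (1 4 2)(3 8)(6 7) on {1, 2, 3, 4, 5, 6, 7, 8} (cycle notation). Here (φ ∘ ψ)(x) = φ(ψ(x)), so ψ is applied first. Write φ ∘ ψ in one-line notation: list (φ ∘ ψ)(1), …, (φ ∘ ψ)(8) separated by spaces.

Chase each element through ψ then φ: 1 → 4 → 5; 2 → 1 → 8; 3 → 8 → 2; 4 → 2 → 4; 5 → 5 → 3; 6 → 7 → 7; 7 → 6 → 1; 8 → 3 → 6.
Collecting the images, φ ∘ ψ = [5 8 2 4 3 7 1 6].

5 8 2 4 3 7 1 6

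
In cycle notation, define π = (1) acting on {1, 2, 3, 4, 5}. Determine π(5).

5

5 does not appear in any cycle of π, so it is a fixed point: π(5) = 5.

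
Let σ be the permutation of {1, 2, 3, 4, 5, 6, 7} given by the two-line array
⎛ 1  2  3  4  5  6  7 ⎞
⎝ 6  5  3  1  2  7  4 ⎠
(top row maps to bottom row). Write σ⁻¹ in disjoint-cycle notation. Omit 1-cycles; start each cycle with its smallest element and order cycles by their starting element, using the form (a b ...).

(1 4 7 6)(2 5)

First write σ in disjoint cycles: (1 6 7 4)(2 5).
The inverse reverses every cycle; in canonical form, σ⁻¹ = (1 4 7 6)(2 5).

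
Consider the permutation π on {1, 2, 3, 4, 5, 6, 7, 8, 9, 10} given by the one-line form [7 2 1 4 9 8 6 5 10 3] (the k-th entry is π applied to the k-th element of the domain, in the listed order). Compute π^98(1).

6

Tracing 1 → 7 → … returns to 1 after 8 steps, so 1 lies in an 8-cycle (1, 7, 6, 8, 5, 9, 10, 3).
Powers repeat with period 8 on this cycle, and 98 mod 8 = 2, so π^98(1) = π^2(1).
Advancing 2 steps from 1: 1 → 7 → 6.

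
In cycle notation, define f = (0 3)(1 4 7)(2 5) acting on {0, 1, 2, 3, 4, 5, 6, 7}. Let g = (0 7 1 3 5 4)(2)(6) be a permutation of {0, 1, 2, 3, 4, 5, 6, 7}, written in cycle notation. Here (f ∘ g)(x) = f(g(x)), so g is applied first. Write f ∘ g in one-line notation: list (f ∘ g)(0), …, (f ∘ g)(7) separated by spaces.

1 0 5 2 3 7 6 4

For each element, apply g then f: 0 → 7 → 1; 1 → 3 → 0; 2 → 2 → 5; 3 → 5 → 2; 4 → 0 → 3; 5 → 4 → 7; 6 → 6 → 6; 7 → 1 → 4.
Collecting the images, f ∘ g = [1 0 5 2 3 7 6 4].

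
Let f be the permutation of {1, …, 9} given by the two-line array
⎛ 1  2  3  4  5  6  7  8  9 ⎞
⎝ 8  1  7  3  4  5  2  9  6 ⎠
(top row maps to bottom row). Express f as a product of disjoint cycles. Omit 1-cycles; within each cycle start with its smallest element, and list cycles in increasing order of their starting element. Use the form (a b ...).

(1 8 9 6 5 4 3 7 2)

From 1: 1 → 8 → 9 → 6 → 5 → 4 → 3 → 7 → 2 → 1, closing the cycle (1 8 9 6 5 4 3 7 2).
Repeating from the next unused element and collecting all non-trivial cycles gives (1 8 9 6 5 4 3 7 2).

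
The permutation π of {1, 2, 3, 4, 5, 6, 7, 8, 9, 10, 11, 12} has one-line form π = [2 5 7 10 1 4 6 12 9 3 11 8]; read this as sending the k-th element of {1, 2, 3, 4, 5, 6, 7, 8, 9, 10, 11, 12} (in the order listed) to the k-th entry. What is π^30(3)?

Tracing 3 → 7 → … returns to 3 after 5 steps, so 3 lies in a 5-cycle (3, 7, 6, 4, 10).
Since the cycle has length 5, π^30 acts on it the same as π^0 (30 mod 5 = 0).
So π^30(3) = 3.

3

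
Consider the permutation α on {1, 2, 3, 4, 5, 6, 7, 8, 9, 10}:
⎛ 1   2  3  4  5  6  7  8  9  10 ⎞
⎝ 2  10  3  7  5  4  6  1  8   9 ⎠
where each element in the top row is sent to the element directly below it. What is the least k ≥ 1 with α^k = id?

Writing α as disjoint cycles, the cycle lengths are 5, 3, 1, 1.
Since disjoint cycles commute, ord(α) = lcm(5, 3) = 15.

15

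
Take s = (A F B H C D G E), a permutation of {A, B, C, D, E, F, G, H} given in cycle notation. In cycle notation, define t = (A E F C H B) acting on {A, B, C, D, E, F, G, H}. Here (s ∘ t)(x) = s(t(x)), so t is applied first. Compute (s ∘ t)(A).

A

First apply t: t(A) = E, then s(E) = A. Thus (s ∘ t)(A) = A.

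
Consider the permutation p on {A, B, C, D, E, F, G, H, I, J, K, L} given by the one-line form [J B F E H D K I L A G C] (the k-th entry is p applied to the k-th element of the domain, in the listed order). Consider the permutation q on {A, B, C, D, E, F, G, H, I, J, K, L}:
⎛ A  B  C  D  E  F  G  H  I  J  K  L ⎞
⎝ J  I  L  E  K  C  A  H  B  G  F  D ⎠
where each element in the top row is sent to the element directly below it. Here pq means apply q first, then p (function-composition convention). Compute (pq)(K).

D

(pq)(K) = p(q(K)). q(K) = F, then p(F) = D. So (pq)(K) = D.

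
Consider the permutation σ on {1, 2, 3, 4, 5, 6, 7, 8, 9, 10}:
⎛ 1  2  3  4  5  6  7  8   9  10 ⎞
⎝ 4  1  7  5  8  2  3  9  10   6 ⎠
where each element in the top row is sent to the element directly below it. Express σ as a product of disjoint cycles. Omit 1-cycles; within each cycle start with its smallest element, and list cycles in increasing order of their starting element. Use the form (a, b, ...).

From 1: 1 → 4 → 5 → 8 → 9 → 10 → 6 → 2 → 1, closing the cycle (1, 4, 5, 8, 9, 10, 6, 2).
Continuing from each remaining unvisited element yields (1, 4, 5, 8, 9, 10, 6, 2)(3, 7).

(1, 4, 5, 8, 9, 10, 6, 2)(3, 7)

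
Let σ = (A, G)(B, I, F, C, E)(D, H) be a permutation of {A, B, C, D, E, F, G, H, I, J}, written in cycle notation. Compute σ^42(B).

F

B lies in the 5-cycle (B, I, F, C, E).
On a 5-cycle, σ^5 is the identity, so σ^42 = σ^2 there (42 ≡ 2 mod 5).
Stepping 2 places around the cycle: B → I → F.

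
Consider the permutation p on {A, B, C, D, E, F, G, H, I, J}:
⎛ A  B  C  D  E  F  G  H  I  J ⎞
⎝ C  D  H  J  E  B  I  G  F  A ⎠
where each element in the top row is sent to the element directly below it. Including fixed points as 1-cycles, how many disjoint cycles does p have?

2

The cycle decomposition is (A C H G I F B D J)(E), which has 2 cycles (counting 1-cycles).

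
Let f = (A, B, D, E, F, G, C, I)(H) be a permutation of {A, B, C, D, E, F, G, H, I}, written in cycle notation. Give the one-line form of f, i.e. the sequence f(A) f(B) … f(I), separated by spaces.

B D I E F G C H A

Each element maps to the next entry in its cycle (wrapping to the front): A→B, B→D, C→I, D→E, E→F, F→G, G→C, H→H, I→A.
So the one-line form is B D I E F G C H A.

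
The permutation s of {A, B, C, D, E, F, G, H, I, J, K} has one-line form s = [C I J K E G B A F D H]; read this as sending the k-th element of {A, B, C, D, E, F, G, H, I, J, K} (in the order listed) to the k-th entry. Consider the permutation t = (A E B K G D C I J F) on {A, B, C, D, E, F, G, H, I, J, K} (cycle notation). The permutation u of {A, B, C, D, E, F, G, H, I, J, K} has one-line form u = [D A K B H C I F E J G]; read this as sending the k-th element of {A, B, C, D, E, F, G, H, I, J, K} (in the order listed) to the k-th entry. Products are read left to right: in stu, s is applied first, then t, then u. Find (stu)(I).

D

Chase I: s(I) = F; t(F) = A; u(A) = D. Hence (stu)(I) = D.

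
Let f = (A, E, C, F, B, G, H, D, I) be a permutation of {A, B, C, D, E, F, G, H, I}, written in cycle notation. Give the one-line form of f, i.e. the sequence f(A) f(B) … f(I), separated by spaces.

Reading each image from the cycles: A→E, B→G, C→F, D→I, E→C, F→B, G→H, H→D, I→A.
Listing these in domain order gives E G F I C B H D A.

E G F I C B H D A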